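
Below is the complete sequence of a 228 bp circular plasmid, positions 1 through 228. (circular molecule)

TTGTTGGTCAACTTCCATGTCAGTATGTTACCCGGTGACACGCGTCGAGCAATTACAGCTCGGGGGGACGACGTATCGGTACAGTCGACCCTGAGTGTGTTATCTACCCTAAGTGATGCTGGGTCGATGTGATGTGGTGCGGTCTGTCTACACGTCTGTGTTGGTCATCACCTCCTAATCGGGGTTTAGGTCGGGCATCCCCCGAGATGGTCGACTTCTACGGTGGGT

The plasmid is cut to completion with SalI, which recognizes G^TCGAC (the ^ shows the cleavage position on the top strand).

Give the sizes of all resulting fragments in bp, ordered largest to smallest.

SalI sites (GTCGAC) start at positions 84, 210.
SalI cuts after the first base of each site, so after positions 84, 210.
Circular molecule, 2 cuts → 2 fragments:
  85–210 → 126 bp
  211–228 then 1–84 → 18 + 84 = 102 bp
Sorted largest to smallest: 126, 102 bp.

126, 102 bp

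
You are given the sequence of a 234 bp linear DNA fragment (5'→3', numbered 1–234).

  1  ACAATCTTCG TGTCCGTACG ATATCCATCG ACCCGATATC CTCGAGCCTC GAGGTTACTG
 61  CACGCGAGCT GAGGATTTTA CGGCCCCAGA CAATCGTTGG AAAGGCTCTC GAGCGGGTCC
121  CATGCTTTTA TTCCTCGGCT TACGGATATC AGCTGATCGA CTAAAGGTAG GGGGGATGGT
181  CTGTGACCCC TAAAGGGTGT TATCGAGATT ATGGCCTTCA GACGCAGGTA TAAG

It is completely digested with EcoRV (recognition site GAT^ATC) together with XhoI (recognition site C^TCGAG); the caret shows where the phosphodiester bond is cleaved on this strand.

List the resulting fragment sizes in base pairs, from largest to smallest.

87, 60, 39, 22, 15, 7, 4 bp

EcoRV sites (GATATC) start at positions 20, 35, 145.
EcoRV cuts after base 3 of each site, so after positions 22, 37, 147.
XhoI sites (CTCGAG) start at positions 41, 48, 108.
XhoI cuts after the first base of each site, so after positions 41, 48, 108.
Combined cut positions: 22, 37, 41, 48, 108, 147.
Linear molecule, 6 cuts → 7 fragments:
  1–22 → 22 bp
  23–37 → 15 bp
  38–41 → 4 bp
  42–48 → 7 bp
  49–108 → 60 bp
  109–147 → 39 bp
  148–234 → 87 bp
Sorted largest to smallest: 87, 60, 39, 22, 15, 7, 4 bp.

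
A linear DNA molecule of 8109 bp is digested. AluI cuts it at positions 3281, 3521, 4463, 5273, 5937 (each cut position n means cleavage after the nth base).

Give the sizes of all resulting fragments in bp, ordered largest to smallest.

Linear molecule, 5 cuts → 6 fragments:
  3281 − 0 = 3281 bp
  3521 − 3281 = 240 bp
  4463 − 3521 = 942 bp
  5273 − 4463 = 810 bp
  5937 − 5273 = 664 bp
  8109 − 5937 = 2172 bp
Sorted largest to smallest: 3281, 2172, 942, 810, 664, 240 bp.

3281, 2172, 942, 810, 664, 240 bp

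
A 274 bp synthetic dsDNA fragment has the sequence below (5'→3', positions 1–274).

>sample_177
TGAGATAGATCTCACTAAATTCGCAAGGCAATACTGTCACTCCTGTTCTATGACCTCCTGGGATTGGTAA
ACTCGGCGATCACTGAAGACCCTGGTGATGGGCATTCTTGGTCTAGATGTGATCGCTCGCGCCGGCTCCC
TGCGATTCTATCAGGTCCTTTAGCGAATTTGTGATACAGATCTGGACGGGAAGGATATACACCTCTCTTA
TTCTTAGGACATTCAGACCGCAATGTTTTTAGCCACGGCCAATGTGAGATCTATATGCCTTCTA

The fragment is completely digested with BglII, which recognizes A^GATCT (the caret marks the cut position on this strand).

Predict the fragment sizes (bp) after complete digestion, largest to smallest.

BglII sites (AGATCT) start at positions 7, 178, 257.
BglII cuts after the first base of each site, so after positions 7, 178, 257.
Linear molecule, 3 cuts → 4 fragments:
  1–7 → 7 bp
  8–178 → 171 bp
  179–257 → 79 bp
  258–274 → 17 bp
Sorted largest to smallest: 171, 79, 17, 7 bp.

171, 79, 17, 7 bp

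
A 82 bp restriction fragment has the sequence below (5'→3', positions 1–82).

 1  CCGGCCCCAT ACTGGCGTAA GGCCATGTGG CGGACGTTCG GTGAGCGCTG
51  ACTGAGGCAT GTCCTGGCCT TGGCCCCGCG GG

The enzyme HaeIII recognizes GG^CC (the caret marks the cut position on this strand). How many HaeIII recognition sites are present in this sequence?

4

GGCC occurs starting at positions 3, 21, 66, 72.
HaeIII cuts at 4 sites.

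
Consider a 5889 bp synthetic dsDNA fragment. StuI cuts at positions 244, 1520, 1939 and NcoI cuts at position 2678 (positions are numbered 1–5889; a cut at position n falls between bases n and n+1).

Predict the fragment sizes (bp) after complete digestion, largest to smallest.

Combined cut positions (sorted): 244, 1520, 1939, 2678.
Linear molecule, 4 cuts → 5 fragments:
  244 − 0 = 244 bp
  1520 − 244 = 1276 bp
  1939 − 1520 = 419 bp
  2678 − 1939 = 739 bp
  5889 − 2678 = 3211 bp
Sorted largest to smallest: 3211, 1276, 739, 419, 244 bp.

3211, 1276, 739, 419, 244 bp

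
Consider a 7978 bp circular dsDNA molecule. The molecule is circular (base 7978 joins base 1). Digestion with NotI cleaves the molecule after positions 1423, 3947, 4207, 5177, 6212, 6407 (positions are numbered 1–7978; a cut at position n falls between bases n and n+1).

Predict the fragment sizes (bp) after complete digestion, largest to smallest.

Circular molecule, 6 cuts → 6 fragments:
  3947 − 1423 = 2524 bp
  4207 − 3947 = 260 bp
  5177 − 4207 = 970 bp
  6212 − 5177 = 1035 bp
  6407 − 6212 = 195 bp
  wrap: 7978 − 6407 + 1423 = 2994 bp
Sorted largest to smallest: 2994, 2524, 1035, 970, 260, 195 bp.

2994, 2524, 1035, 970, 260, 195 bp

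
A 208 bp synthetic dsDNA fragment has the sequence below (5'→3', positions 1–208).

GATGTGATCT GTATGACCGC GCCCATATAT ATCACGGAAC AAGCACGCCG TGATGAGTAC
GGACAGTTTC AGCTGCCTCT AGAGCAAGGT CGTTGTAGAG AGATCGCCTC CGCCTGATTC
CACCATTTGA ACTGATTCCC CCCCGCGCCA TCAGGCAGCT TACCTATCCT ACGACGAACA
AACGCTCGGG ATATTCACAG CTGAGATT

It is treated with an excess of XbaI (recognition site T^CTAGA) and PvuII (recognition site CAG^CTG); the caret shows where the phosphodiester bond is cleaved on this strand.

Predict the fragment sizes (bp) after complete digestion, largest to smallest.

The XbaI site (TCTAGA) starts at position 78.
XbaI cuts after the first base of each site, so after position 78.
PvuII sites (CAGCTG) start at positions 70, 198.
PvuII cuts after base 3 of each site, so after positions 72, 200.
Combined cut positions: 72, 78, 200.
Linear molecule, 3 cuts → 4 fragments:
  1–72 → 72 bp
  73–78 → 6 bp
  79–200 → 122 bp
  201–208 → 8 bp
Sorted largest to smallest: 122, 72, 8, 6 bp.

122, 72, 8, 6 bp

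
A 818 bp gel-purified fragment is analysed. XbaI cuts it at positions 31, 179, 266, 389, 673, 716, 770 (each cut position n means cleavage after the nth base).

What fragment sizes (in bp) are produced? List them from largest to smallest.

284, 148, 123, 87, 54, 48, 43, 31 bp

Linear molecule, 7 cuts → 8 fragments:
  31 − 0 = 31 bp
  179 − 31 = 148 bp
  266 − 179 = 87 bp
  389 − 266 = 123 bp
  673 − 389 = 284 bp
  716 − 673 = 43 bp
  770 − 716 = 54 bp
  818 − 770 = 48 bp
Sorted largest to smallest: 284, 148, 123, 87, 54, 48, 43, 31 bp.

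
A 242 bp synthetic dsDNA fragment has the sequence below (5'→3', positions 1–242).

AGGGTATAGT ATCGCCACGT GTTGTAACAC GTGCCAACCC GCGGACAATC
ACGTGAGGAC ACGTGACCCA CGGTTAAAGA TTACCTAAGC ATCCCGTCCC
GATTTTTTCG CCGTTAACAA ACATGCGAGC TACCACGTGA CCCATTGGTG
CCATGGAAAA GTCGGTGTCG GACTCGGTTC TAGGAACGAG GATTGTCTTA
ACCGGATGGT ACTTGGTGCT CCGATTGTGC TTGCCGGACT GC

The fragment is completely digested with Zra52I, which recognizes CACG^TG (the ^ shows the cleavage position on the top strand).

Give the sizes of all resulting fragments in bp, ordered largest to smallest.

105, 74, 22, 19, 12, 10 bp

Zra52I sites (CACGTG) start at positions 16, 28, 50, 60, 134.
Zra52I cuts after base 4 of each site, so after positions 19, 31, 53, 63, 137.
Linear molecule, 5 cuts → 6 fragments:
  1–19 → 19 bp
  20–31 → 12 bp
  32–53 → 22 bp
  54–63 → 10 bp
  64–137 → 74 bp
  138–242 → 105 bp
Sorted largest to smallest: 105, 74, 22, 19, 12, 10 bp.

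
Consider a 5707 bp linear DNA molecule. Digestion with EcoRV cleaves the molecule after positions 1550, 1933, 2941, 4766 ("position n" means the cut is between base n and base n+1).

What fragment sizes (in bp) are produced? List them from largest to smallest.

1825, 1550, 1008, 941, 383 bp

Linear molecule, 4 cuts → 5 fragments:
  1550 − 0 = 1550 bp
  1933 − 1550 = 383 bp
  2941 − 1933 = 1008 bp
  4766 − 2941 = 1825 bp
  5707 − 4766 = 941 bp
Sorted largest to smallest: 1825, 1550, 1008, 941, 383 bp.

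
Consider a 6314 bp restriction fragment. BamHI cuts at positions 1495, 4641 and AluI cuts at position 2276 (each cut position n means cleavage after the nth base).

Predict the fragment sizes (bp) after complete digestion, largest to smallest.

Combined cut positions (sorted): 1495, 2276, 4641.
Linear molecule, 3 cuts → 4 fragments:
  1495 − 0 = 1495 bp
  2276 − 1495 = 781 bp
  4641 − 2276 = 2365 bp
  6314 − 4641 = 1673 bp
Sorted largest to smallest: 2365, 1673, 1495, 781 bp.

2365, 1673, 1495, 781 bp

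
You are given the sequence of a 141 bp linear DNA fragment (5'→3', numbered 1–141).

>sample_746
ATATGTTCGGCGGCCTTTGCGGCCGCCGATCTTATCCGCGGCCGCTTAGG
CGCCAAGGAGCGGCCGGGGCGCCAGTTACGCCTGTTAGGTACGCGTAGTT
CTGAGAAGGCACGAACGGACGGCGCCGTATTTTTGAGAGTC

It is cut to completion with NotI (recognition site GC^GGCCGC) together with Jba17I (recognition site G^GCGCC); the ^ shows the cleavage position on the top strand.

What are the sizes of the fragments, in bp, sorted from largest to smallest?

53, 20, 20, 19, 19, 10 bp

NotI sites (GCGGCCGC) start at positions 19, 38.
NotI cuts after base 2 of each site, so after positions 20, 39.
Jba17I sites (GGCGCC) start at positions 49, 68, 121.
Jba17I cuts after the first base of each site, so after positions 49, 68, 121.
Combined cut positions: 20, 39, 49, 68, 121.
Linear molecule, 5 cuts → 6 fragments:
  1–20 → 20 bp
  21–39 → 19 bp
  40–49 → 10 bp
  50–68 → 19 bp
  69–121 → 53 bp
  122–141 → 20 bp
Sorted largest to smallest: 53, 20, 20, 19, 19, 10 bp.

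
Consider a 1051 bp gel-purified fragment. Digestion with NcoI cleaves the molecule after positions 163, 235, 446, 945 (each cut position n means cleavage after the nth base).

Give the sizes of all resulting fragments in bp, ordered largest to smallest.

499, 211, 163, 106, 72 bp

Linear molecule, 4 cuts → 5 fragments:
  163 − 0 = 163 bp
  235 − 163 = 72 bp
  446 − 235 = 211 bp
  945 − 446 = 499 bp
  1051 − 945 = 106 bp
Sorted largest to smallest: 499, 211, 163, 106, 72 bp.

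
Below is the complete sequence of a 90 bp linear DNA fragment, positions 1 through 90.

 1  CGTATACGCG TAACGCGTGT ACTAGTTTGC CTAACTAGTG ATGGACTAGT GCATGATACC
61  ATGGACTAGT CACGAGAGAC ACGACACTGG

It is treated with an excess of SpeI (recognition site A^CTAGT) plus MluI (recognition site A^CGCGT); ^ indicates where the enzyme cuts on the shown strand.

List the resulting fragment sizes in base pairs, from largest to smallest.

25, 20, 13, 11, 8, 7, 6 bp

SpeI sites (ACTAGT) start at positions 21, 34, 45, 65.
SpeI cuts after the first base of each site, so after positions 21, 34, 45, 65.
MluI sites (ACGCGT) start at positions 6, 13.
MluI cuts after the first base of each site, so after positions 6, 13.
Combined cut positions: 6, 13, 21, 34, 45, 65.
Linear molecule, 6 cuts → 7 fragments:
  1–6 → 6 bp
  7–13 → 7 bp
  14–21 → 8 bp
  22–34 → 13 bp
  35–45 → 11 bp
  46–65 → 20 bp
  66–90 → 25 bp
Sorted largest to smallest: 25, 20, 13, 11, 8, 7, 6 bp.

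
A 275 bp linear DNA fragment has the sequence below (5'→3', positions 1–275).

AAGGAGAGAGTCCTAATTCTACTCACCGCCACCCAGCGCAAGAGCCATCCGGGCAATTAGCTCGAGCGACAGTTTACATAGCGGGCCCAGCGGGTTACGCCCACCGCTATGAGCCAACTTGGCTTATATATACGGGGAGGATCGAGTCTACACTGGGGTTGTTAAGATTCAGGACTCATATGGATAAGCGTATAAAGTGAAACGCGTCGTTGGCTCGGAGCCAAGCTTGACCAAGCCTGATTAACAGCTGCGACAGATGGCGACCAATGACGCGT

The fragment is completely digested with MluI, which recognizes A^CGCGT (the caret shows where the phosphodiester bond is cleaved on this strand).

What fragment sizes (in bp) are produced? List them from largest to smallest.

MluI sites (ACGCGT) start at positions 202, 270.
MluI cuts after the first base of each site, so after positions 202, 270.
Linear molecule, 2 cuts → 3 fragments:
  1–202 → 202 bp
  203–270 → 68 bp
  271–275 → 5 bp
Sorted largest to smallest: 202, 68, 5 bp.

202, 68, 5 bp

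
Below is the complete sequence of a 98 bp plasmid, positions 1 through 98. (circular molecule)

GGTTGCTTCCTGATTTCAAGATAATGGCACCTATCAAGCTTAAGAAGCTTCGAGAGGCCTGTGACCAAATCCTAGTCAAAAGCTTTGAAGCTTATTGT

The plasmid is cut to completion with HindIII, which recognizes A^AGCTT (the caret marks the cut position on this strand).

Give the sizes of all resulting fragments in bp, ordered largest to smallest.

HindIII sites (AAGCTT) start at positions 36, 45, 80, 88.
HindIII cuts after the first base of each site, so after positions 36, 45, 80, 88.
Circular molecule, 4 cuts → 4 fragments:
  37–45 → 9 bp
  46–80 → 35 bp
  81–88 → 8 bp
  89–98 then 1–36 → 10 + 36 = 46 bp
Sorted largest to smallest: 46, 35, 9, 8 bp.

46, 35, 9, 8 bp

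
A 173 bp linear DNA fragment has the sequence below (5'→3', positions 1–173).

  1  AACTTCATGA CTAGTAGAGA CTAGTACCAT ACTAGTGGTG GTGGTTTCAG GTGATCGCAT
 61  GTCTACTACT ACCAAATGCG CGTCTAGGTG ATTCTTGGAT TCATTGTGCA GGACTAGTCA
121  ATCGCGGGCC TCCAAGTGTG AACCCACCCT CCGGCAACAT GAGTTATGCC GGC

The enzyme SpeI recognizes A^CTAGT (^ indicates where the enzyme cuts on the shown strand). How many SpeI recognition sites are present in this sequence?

ACTAGT occurs starting at positions 10, 20, 31, 113.
SpeI cuts at 4 sites.

4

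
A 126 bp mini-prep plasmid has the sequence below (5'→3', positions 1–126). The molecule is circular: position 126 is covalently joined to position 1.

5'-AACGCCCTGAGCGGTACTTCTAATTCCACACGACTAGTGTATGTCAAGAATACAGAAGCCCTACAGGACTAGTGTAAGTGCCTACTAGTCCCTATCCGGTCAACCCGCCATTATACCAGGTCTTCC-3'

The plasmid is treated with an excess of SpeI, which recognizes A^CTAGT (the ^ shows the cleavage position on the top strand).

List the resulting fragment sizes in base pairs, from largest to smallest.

75, 35, 16 bp

SpeI sites (ACTAGT) start at positions 33, 68, 84.
SpeI cuts after the first base of each site, so after positions 33, 68, 84.
Circular molecule, 3 cuts → 3 fragments:
  34–68 → 35 bp
  69–84 → 16 bp
  85–126 then 1–33 → 42 + 33 = 75 bp
Sorted largest to smallest: 75, 35, 16 bp.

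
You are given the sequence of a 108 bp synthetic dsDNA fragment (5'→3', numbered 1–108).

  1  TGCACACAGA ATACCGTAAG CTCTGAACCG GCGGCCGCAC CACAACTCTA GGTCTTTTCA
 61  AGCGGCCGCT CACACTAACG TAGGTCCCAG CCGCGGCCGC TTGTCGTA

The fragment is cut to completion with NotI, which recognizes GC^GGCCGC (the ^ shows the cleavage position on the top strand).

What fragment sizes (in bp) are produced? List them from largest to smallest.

32, 31, 31, 14 bp

NotI sites (GCGGCCGC) start at positions 31, 62, 93.
NotI cuts after base 2 of each site, so after positions 32, 63, 94.
Linear molecule, 3 cuts → 4 fragments:
  1–32 → 32 bp
  33–63 → 31 bp
  64–94 → 31 bp
  95–108 → 14 bp
Sorted largest to smallest: 32, 31, 31, 14 bp.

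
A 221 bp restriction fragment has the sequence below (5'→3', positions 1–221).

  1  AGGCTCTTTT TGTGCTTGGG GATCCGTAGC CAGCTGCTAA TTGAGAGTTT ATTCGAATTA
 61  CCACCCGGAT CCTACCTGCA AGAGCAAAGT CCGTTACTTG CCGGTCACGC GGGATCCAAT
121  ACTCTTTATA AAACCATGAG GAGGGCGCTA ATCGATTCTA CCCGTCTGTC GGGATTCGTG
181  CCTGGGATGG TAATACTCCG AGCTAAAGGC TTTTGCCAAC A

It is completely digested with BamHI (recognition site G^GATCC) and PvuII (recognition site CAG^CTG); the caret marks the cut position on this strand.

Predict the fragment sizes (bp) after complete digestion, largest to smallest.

109, 45, 34, 20, 13 bp

BamHI sites (GGATCC) start at positions 20, 67, 112.
BamHI cuts after the first base of each site, so after positions 20, 67, 112.
The PvuII site (CAGCTG) starts at position 31.
PvuII cuts after base 3 of each site, so after position 33.
Combined cut positions: 20, 33, 67, 112.
Linear molecule, 4 cuts → 5 fragments:
  1–20 → 20 bp
  21–33 → 13 bp
  34–67 → 34 bp
  68–112 → 45 bp
  113–221 → 109 bp
Sorted largest to smallest: 109, 45, 34, 20, 13 bp.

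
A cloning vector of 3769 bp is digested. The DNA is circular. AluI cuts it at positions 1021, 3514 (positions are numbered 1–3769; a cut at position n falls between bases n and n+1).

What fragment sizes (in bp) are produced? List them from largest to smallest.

2493, 1276 bp

Circular molecule, 2 cuts → 2 fragments:
  3514 − 1021 = 2493 bp
  wrap: 3769 − 3514 + 1021 = 1276 bp
Sorted largest to smallest: 2493, 1276 bp.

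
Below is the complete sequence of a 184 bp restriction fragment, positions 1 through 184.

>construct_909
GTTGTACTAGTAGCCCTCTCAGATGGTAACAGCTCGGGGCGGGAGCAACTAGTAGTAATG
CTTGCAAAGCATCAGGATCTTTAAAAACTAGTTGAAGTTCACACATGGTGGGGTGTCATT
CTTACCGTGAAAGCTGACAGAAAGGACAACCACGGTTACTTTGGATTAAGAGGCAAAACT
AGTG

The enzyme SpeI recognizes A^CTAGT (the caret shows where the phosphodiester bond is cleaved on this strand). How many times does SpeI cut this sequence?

4

ACTAGT occurs starting at positions 6, 48, 87, 178.
SpeI cuts at 4 sites.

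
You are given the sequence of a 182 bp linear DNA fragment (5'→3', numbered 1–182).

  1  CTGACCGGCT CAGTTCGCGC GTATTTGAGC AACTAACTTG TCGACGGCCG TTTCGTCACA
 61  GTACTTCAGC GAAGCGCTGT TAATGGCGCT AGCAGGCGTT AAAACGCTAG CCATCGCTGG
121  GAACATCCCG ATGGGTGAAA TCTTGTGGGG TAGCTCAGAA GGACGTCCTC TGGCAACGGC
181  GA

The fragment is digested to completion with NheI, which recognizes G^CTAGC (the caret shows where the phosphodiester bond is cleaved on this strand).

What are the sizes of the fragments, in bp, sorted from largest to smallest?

NheI sites (GCTAGC) start at positions 88, 106.
NheI cuts after the first base of each site, so after positions 88, 106.
Linear molecule, 2 cuts → 3 fragments:
  1–88 → 88 bp
  89–106 → 18 bp
  107–182 → 76 bp
Sorted largest to smallest: 88, 76, 18 bp.

88, 76, 18 bp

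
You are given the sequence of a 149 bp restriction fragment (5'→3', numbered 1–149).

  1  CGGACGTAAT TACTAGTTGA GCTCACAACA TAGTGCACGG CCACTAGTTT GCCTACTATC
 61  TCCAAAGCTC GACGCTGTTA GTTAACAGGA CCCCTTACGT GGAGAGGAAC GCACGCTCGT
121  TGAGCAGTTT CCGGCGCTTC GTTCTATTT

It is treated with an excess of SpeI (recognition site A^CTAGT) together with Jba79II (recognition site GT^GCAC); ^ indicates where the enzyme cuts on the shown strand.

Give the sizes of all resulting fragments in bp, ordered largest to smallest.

SpeI sites (ACTAGT) start at positions 12, 43.
SpeI cuts after the first base of each site, so after positions 12, 43.
The Jba79II site (GTGCAC) starts at position 33.
Jba79II cuts after base 2 of each site, so after position 34.
Combined cut positions: 12, 34, 43.
Linear molecule, 3 cuts → 4 fragments:
  1–12 → 12 bp
  13–34 → 22 bp
  35–43 → 9 bp
  44–149 → 106 bp
Sorted largest to smallest: 106, 22, 12, 9 bp.

106, 22, 12, 9 bp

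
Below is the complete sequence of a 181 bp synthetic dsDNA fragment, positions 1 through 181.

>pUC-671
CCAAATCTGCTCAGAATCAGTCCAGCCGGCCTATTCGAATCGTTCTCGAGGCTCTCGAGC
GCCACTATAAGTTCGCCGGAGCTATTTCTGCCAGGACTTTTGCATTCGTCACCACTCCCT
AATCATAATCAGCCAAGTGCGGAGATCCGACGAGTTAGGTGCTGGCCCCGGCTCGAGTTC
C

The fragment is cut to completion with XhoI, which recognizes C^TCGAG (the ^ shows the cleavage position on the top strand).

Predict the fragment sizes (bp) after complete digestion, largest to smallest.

XhoI sites (CTCGAG) start at positions 45, 54, 172.
XhoI cuts after the first base of each site, so after positions 45, 54, 172.
Linear molecule, 3 cuts → 4 fragments:
  1–45 → 45 bp
  46–54 → 9 bp
  55–172 → 118 bp
  173–181 → 9 bp
Sorted largest to smallest: 118, 45, 9, 9 bp.

118, 45, 9, 9 bp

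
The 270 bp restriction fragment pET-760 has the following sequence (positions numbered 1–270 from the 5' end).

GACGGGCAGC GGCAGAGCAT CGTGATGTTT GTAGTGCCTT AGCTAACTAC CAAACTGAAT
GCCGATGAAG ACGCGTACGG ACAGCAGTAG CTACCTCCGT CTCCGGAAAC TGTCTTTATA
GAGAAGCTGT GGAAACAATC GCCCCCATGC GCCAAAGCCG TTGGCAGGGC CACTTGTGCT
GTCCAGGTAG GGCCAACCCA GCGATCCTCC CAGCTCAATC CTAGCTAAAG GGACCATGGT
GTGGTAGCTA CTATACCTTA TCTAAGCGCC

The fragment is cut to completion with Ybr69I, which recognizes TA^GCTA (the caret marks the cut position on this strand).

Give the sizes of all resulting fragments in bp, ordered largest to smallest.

Ybr69I sites (TAGCTA) start at positions 40, 88, 222, 245.
Ybr69I cuts after base 2 of each site, so after positions 41, 89, 223, 246.
Linear molecule, 4 cuts → 5 fragments:
  1–41 → 41 bp
  42–89 → 48 bp
  90–223 → 134 bp
  224–246 → 23 bp
  247–270 → 24 bp
Sorted largest to smallest: 134, 48, 41, 24, 23 bp.

134, 48, 41, 24, 23 bp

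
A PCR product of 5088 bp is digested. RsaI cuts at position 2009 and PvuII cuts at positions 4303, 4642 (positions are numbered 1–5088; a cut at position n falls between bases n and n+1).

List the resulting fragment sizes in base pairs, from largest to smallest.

Combined cut positions (sorted): 2009, 4303, 4642.
Linear molecule, 3 cuts → 4 fragments:
  2009 − 0 = 2009 bp
  4303 − 2009 = 2294 bp
  4642 − 4303 = 339 bp
  5088 − 4642 = 446 bp
Sorted largest to smallest: 2294, 2009, 446, 339 bp.

2294, 2009, 446, 339 bp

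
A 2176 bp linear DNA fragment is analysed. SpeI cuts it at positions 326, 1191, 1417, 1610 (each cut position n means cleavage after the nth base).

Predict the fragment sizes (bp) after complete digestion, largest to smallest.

Linear molecule, 4 cuts → 5 fragments:
  326 − 0 = 326 bp
  1191 − 326 = 865 bp
  1417 − 1191 = 226 bp
  1610 − 1417 = 193 bp
  2176 − 1610 = 566 bp
Sorted largest to smallest: 865, 566, 326, 226, 193 bp.

865, 566, 326, 226, 193 bp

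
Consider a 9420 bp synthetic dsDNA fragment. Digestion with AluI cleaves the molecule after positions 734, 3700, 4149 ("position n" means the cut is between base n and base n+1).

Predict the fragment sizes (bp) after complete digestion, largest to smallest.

Linear molecule, 3 cuts → 4 fragments:
  734 − 0 = 734 bp
  3700 − 734 = 2966 bp
  4149 − 3700 = 449 bp
  9420 − 4149 = 5271 bp
Sorted largest to smallest: 5271, 2966, 734, 449 bp.

5271, 2966, 734, 449 bp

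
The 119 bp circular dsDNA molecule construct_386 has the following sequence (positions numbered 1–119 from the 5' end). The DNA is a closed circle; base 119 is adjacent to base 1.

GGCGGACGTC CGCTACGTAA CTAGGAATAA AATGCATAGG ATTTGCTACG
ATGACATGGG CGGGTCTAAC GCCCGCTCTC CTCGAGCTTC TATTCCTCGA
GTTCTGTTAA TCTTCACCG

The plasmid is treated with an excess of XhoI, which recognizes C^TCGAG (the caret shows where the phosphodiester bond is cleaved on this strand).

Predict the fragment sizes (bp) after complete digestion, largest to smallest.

XhoI sites (CTCGAG) start at positions 81, 96.
XhoI cuts after the first base of each site, so after positions 81, 96.
Circular molecule, 2 cuts → 2 fragments:
  82–96 → 15 bp
  97–119 then 1–81 → 23 + 81 = 104 bp
Sorted largest to smallest: 104, 15 bp.

104, 15 bp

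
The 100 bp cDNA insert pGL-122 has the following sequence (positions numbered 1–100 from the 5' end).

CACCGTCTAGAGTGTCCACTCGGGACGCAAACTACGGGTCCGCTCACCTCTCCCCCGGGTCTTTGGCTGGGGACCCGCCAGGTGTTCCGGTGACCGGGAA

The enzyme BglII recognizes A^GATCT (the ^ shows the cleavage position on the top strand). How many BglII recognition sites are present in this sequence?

0

No occurrence of AGATCT is present in the sequence.
BglII does not cut: 0 sites.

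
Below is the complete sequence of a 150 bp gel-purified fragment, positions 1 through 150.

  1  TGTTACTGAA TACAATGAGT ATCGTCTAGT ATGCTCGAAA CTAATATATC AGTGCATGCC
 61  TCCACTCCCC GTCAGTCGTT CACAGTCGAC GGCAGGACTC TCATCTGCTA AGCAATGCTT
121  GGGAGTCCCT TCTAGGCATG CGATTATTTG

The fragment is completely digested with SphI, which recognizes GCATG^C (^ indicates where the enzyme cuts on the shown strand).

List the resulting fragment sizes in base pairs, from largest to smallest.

SphI sites (GCATGC) start at positions 54, 136.
SphI cuts after base 5 of each site (before the last base), so after positions 58, 140.
Linear molecule, 2 cuts → 3 fragments:
  1–58 → 58 bp
  59–140 → 82 bp
  141–150 → 10 bp
Sorted largest to smallest: 82, 58, 10 bp.

82, 58, 10 bp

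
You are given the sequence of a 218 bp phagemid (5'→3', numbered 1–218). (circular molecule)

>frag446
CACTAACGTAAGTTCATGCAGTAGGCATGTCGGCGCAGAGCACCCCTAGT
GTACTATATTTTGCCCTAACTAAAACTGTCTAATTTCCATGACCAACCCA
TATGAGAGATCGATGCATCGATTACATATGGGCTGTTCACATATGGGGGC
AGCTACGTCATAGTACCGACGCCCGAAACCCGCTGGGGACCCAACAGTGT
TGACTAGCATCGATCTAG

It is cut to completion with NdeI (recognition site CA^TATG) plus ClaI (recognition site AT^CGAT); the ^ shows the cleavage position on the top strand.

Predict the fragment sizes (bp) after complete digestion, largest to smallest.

108, 69, 15, 10, 8, 8 bp

NdeI sites (CATATG) start at positions 99, 125, 140.
NdeI cuts after base 2 of each site, so after positions 100, 126, 141.
ClaI sites (ATCGAT) start at positions 109, 117, 209.
ClaI cuts after base 2 of each site, so after positions 110, 118, 210.
Combined cut positions: 100, 110, 118, 126, 141, 210.
Circular molecule, 6 cuts → 6 fragments:
  101–110 → 10 bp
  111–118 → 8 bp
  119–126 → 8 bp
  127–141 → 15 bp
  142–210 → 69 bp
  211–218 then 1–100 → 8 + 100 = 108 bp
Sorted largest to smallest: 108, 69, 15, 10, 8, 8 bp.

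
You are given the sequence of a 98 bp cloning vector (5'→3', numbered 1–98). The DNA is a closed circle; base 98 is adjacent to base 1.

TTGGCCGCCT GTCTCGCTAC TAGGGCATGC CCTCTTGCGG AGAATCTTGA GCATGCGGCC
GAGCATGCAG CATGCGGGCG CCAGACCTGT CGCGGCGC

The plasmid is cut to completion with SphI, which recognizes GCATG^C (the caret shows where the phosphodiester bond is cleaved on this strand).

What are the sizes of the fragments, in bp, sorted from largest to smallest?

SphI sites (GCATGC) start at positions 25, 51, 63, 70.
SphI cuts after base 5 of each site (before the last base), so after positions 29, 55, 67, 74.
Circular molecule, 4 cuts → 4 fragments:
  30–55 → 26 bp
  56–67 → 12 bp
  68–74 → 7 bp
  75–98 then 1–29 → 24 + 29 = 53 bp
Sorted largest to smallest: 53, 26, 12, 7 bp.

53, 26, 12, 7 bp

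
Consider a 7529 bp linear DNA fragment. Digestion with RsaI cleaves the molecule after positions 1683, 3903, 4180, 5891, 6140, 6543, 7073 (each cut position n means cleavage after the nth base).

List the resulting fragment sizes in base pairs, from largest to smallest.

Linear molecule, 7 cuts → 8 fragments:
  1683 − 0 = 1683 bp
  3903 − 1683 = 2220 bp
  4180 − 3903 = 277 bp
  5891 − 4180 = 1711 bp
  6140 − 5891 = 249 bp
  6543 − 6140 = 403 bp
  7073 − 6543 = 530 bp
  7529 − 7073 = 456 bp
Sorted largest to smallest: 2220, 1711, 1683, 530, 456, 403, 277, 249 bp.

2220, 1711, 1683, 530, 456, 403, 277, 249 bp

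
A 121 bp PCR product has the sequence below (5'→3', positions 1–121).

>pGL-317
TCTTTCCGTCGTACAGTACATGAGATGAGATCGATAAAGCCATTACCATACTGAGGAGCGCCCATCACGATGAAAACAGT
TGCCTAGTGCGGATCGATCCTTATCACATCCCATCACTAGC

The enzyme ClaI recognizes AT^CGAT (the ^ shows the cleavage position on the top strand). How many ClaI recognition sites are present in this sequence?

ATCGAT occurs starting at positions 30, 93.
ClaI cuts at 2 sites.

2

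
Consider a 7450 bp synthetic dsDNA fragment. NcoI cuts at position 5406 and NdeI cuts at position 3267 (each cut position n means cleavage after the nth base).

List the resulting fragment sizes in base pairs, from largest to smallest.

3267, 2139, 2044 bp

Combined cut positions (sorted): 3267, 5406.
Linear molecule, 2 cuts → 3 fragments:
  3267 − 0 = 3267 bp
  5406 − 3267 = 2139 bp
  7450 − 5406 = 2044 bp
Sorted largest to smallest: 3267, 2139, 2044 bp.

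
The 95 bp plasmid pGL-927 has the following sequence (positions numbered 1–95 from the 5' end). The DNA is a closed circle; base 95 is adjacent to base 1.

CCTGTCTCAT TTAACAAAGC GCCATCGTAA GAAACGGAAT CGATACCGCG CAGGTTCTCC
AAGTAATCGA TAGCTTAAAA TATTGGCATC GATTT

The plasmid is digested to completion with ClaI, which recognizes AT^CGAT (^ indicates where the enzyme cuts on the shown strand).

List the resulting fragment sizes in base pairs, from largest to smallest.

ClaI sites (ATCGAT) start at positions 39, 66, 88.
ClaI cuts after base 2 of each site, so after positions 40, 67, 89.
Circular molecule, 3 cuts → 3 fragments:
  41–67 → 27 bp
  68–89 → 22 bp
  90–95 then 1–40 → 6 + 40 = 46 bp
Sorted largest to smallest: 46, 27, 22 bp.

46, 27, 22 bp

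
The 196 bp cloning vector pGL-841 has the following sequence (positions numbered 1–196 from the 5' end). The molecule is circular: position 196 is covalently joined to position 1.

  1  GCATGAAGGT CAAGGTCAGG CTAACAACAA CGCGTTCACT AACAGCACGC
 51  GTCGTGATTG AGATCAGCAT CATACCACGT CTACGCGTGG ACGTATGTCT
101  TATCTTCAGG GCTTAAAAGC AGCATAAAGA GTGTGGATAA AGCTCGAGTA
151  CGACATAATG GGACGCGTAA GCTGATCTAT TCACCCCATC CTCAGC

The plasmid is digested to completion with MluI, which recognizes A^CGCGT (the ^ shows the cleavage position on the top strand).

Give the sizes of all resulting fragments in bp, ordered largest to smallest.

80, 63, 36, 17 bp

MluI sites (ACGCGT) start at positions 30, 47, 83, 163.
MluI cuts after the first base of each site, so after positions 30, 47, 83, 163.
Circular molecule, 4 cuts → 4 fragments:
  31–47 → 17 bp
  48–83 → 36 bp
  84–163 → 80 bp
  164–196 then 1–30 → 33 + 30 = 63 bp
Sorted largest to smallest: 80, 63, 36, 17 bp.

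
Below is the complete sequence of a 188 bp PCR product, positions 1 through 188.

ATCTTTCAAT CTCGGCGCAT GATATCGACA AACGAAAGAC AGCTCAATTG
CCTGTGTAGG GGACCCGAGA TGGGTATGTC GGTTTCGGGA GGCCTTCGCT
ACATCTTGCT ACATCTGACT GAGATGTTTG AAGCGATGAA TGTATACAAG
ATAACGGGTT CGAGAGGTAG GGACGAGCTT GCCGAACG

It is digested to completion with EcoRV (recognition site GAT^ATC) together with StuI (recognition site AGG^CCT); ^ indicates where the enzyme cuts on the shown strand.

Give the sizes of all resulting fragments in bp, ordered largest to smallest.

96, 69, 23 bp

The EcoRV site (GATATC) starts at position 21.
EcoRV cuts after base 3 of each site, so after position 23.
The StuI site (AGGCCT) starts at position 90.
StuI cuts after base 3 of each site, so after position 92.
Combined cut positions: 23, 92.
Linear molecule, 2 cuts → 3 fragments:
  1–23 → 23 bp
  24–92 → 69 bp
  93–188 → 96 bp
Sorted largest to smallest: 96, 69, 23 bp.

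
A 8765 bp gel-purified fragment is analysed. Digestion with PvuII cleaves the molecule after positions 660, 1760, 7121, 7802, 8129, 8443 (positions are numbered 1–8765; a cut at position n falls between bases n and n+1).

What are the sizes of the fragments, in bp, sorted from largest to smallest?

Linear molecule, 6 cuts → 7 fragments:
  660 − 0 = 660 bp
  1760 − 660 = 1100 bp
  7121 − 1760 = 5361 bp
  7802 − 7121 = 681 bp
  8129 − 7802 = 327 bp
  8443 − 8129 = 314 bp
  8765 − 8443 = 322 bp
Sorted largest to smallest: 5361, 1100, 681, 660, 327, 322, 314 bp.

5361, 1100, 681, 660, 327, 322, 314 bp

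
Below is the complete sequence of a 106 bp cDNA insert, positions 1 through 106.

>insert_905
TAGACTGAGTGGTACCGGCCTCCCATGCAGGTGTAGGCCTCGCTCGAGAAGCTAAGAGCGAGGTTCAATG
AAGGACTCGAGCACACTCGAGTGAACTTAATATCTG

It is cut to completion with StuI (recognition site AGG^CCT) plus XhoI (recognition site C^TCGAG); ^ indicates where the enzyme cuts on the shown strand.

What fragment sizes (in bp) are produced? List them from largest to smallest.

37, 33, 20, 10, 6 bp

The StuI site (AGGCCT) starts at position 35.
StuI cuts after base 3 of each site, so after position 37.
XhoI sites (CTCGAG) start at positions 43, 76, 86.
XhoI cuts after the first base of each site, so after positions 43, 76, 86.
Combined cut positions: 37, 43, 76, 86.
Linear molecule, 4 cuts → 5 fragments:
  1–37 → 37 bp
  38–43 → 6 bp
  44–76 → 33 bp
  77–86 → 10 bp
  87–106 → 20 bp
Sorted largest to smallest: 37, 33, 20, 10, 6 bp.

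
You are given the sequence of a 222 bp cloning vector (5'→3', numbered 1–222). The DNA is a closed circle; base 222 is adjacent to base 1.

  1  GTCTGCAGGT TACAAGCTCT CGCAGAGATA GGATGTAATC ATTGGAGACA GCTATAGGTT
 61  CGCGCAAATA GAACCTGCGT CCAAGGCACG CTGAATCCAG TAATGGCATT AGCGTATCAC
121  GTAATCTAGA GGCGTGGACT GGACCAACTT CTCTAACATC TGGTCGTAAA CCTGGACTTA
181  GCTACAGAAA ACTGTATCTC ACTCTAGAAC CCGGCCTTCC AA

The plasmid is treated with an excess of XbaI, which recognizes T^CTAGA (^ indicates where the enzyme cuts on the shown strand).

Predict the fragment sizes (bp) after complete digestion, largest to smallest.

XbaI sites (TCTAGA) start at positions 125, 203.
XbaI cuts after the first base of each site, so after positions 125, 203.
Circular molecule, 2 cuts → 2 fragments:
  126–203 → 78 bp
  204–222 then 1–125 → 19 + 125 = 144 bp
Sorted largest to smallest: 144, 78 bp.

144, 78 bp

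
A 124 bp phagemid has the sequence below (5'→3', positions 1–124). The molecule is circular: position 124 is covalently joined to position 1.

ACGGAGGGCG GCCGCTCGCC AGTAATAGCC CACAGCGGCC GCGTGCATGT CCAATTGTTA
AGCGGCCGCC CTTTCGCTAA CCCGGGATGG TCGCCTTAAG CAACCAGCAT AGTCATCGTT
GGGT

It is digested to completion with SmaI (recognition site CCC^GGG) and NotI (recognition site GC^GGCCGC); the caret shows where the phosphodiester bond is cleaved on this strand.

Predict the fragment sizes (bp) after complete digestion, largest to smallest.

50, 27, 27, 20 bp

The SmaI site (CCCGGG) starts at position 81.
SmaI cuts after base 3 of each site, so after position 83.
NotI sites (GCGGCCGC) start at positions 8, 35, 62.
NotI cuts after base 2 of each site, so after positions 9, 36, 63.
Combined cut positions: 9, 36, 63, 83.
Circular molecule, 4 cuts → 4 fragments:
  10–36 → 27 bp
  37–63 → 27 bp
  64–83 → 20 bp
  84–124 then 1–9 → 41 + 9 = 50 bp
Sorted largest to smallest: 50, 27, 27, 20 bp.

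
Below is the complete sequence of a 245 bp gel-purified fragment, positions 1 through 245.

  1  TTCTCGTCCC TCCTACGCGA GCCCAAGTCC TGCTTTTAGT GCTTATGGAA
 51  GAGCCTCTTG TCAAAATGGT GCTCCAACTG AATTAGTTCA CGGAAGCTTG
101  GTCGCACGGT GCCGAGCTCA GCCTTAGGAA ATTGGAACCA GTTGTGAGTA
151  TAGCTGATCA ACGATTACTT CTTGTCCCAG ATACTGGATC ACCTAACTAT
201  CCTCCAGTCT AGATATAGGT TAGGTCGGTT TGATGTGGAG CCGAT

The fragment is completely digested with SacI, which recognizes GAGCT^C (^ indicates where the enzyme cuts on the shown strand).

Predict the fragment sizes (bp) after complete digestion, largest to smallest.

127, 118 bp

The SacI site (GAGCTC) starts at position 114.
SacI cuts after base 5 of each site (before the last base), so after position 118.
Linear molecule, 1 cut → 2 fragments:
  1–118 → 118 bp
  119–245 → 127 bp
Sorted largest to smallest: 127, 118 bp.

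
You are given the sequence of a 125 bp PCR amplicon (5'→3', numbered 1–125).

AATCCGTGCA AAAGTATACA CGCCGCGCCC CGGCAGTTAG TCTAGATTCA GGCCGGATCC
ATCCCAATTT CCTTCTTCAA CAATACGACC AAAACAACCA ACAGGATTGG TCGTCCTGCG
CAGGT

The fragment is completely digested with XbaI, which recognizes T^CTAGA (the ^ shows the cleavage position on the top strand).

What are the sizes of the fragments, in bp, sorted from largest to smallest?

The XbaI site (TCTAGA) starts at position 41.
XbaI cuts after the first base of each site, so after position 41.
Linear molecule, 1 cut → 2 fragments:
  1–41 → 41 bp
  42–125 → 84 bp
Sorted largest to smallest: 84, 41 bp.

84, 41 bp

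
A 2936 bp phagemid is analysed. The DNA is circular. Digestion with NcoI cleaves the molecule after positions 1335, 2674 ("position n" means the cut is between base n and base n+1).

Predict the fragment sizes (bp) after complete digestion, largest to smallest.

Circular molecule, 2 cuts → 2 fragments:
  2674 − 1335 = 1339 bp
  wrap: 2936 − 2674 + 1335 = 1597 bp
Sorted largest to smallest: 1597, 1339 bp.

1597, 1339 bp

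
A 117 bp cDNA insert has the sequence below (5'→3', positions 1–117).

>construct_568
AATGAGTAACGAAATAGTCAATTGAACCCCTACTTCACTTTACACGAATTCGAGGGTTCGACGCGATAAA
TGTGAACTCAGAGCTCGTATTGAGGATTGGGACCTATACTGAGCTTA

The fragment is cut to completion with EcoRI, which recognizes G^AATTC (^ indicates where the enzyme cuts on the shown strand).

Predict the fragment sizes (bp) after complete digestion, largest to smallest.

71, 46 bp

The EcoRI site (GAATTC) starts at position 46.
EcoRI cuts after the first base of each site, so after position 46.
Linear molecule, 1 cut → 2 fragments:
  1–46 → 46 bp
  47–117 → 71 bp
Sorted largest to smallest: 71, 46 bp.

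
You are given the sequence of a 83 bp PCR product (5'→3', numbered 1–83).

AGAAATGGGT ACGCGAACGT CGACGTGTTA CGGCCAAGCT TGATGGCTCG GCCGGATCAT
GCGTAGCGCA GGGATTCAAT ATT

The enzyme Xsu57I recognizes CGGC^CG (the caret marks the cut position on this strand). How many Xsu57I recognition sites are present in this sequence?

CGGCCG occurs starting at position 49.
Xsu57I cuts at 1 site.

1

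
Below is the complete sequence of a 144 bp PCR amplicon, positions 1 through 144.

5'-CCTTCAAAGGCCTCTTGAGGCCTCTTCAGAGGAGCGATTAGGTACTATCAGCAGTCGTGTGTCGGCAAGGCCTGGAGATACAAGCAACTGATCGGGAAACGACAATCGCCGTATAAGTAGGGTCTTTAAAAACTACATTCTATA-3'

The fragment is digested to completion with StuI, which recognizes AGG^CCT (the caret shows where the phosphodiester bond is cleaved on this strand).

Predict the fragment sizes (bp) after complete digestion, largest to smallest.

StuI sites (AGGCCT) start at positions 8, 18, 68.
StuI cuts after base 3 of each site, so after positions 10, 20, 70.
Linear molecule, 3 cuts → 4 fragments:
  1–10 → 10 bp
  11–20 → 10 bp
  21–70 → 50 bp
  71–144 → 74 bp
Sorted largest to smallest: 74, 50, 10, 10 bp.

74, 50, 10, 10 bp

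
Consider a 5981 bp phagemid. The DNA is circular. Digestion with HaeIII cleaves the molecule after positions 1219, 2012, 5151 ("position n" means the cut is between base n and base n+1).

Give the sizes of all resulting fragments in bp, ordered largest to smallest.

Circular molecule, 3 cuts → 3 fragments:
  2012 − 1219 = 793 bp
  5151 − 2012 = 3139 bp
  wrap: 5981 − 5151 + 1219 = 2049 bp
Sorted largest to smallest: 3139, 2049, 793 bp.

3139, 2049, 793 bp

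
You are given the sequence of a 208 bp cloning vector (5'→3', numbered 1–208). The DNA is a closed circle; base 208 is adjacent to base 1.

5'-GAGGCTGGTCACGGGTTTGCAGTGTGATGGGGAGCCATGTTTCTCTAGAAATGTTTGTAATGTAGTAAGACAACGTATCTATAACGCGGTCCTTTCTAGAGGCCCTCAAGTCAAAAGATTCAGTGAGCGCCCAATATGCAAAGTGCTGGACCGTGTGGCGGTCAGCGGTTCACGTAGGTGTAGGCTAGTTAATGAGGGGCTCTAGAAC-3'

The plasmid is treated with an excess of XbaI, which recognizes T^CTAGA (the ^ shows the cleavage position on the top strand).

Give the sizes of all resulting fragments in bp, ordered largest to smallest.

XbaI sites (TCTAGA) start at positions 44, 95, 201.
XbaI cuts after the first base of each site, so after positions 44, 95, 201.
Circular molecule, 3 cuts → 3 fragments:
  45–95 → 51 bp
  96–201 → 106 bp
  202–208 then 1–44 → 7 + 44 = 51 bp
Sorted largest to smallest: 106, 51, 51 bp.

106, 51, 51 bp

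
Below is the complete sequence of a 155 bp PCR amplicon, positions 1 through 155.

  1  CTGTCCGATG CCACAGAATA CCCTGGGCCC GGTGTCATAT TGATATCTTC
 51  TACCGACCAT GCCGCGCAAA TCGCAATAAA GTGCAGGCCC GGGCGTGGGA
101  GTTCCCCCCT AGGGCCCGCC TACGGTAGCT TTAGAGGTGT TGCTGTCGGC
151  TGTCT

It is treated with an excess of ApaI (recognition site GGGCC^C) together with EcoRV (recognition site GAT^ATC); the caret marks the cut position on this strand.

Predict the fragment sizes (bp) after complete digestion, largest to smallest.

ApaI sites (GGGCCC) start at positions 25, 112.
ApaI cuts after base 5 of each site (before the last base), so after positions 29, 116.
The EcoRV site (GATATC) starts at position 42.
EcoRV cuts after base 3 of each site, so after position 44.
Combined cut positions: 29, 44, 116.
Linear molecule, 3 cuts → 4 fragments:
  1–29 → 29 bp
  30–44 → 15 bp
  45–116 → 72 bp
  117–155 → 39 bp
Sorted largest to smallest: 72, 39, 29, 15 bp.

72, 39, 29, 15 bp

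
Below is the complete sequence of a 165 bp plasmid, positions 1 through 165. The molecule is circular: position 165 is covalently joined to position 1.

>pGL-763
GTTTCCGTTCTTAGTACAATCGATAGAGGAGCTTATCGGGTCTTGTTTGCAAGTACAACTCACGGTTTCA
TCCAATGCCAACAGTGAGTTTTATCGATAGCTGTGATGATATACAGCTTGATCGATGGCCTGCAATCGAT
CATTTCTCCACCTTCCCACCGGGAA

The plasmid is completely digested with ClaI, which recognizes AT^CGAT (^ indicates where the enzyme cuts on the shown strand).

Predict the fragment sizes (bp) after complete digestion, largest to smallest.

74, 49, 28, 14 bp

ClaI sites (ATCGAT) start at positions 19, 93, 121, 135.
ClaI cuts after base 2 of each site, so after positions 20, 94, 122, 136.
Circular molecule, 4 cuts → 4 fragments:
  21–94 → 74 bp
  95–122 → 28 bp
  123–136 → 14 bp
  137–165 then 1–20 → 29 + 20 = 49 bp
Sorted largest to smallest: 74, 49, 28, 14 bp.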